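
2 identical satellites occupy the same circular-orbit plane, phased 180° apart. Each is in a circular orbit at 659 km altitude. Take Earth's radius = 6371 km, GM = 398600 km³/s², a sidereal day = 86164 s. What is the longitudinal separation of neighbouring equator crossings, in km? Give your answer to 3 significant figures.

1360 km

Semi-major axis a = 6371 + 659 = 7030 km. Period T = 2π√(a³/μ) = 2π√(7030³/398600) = 5866.0 s = 97.77 min.
Single-satellite node shift = (5866.0/86164) × 360° = 24.51°.
With 2 satellites evenly phased, successive equator crossings are 24.51/2 = 12.254° apart.
That is 12.254 × 111.2 = 1363 km at the equator.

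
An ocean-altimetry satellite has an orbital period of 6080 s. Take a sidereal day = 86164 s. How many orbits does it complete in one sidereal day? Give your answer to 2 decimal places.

14.17

Orbits per sidereal day = 86164 / 6080.0 = 14.172.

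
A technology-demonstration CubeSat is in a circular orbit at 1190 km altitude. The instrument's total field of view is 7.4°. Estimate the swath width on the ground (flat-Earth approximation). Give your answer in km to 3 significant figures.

154 km

Half-angle = 7.4°/2 = 3.7°.
Swath width ≈ 2h·tan(θ/2) = 2 × 1190 × tan(3.7°) = 153.9 km.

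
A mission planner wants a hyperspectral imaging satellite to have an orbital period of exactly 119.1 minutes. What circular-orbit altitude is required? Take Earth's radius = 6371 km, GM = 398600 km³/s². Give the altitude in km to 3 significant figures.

T = 119.1 min = 7146.0 s.
From T = 2π√(a³/μ): a = (μ T²/4π²)^(1/3) = (398600 × 7146.0² / 4π²)^(1/3) = 8019 km.
Altitude h = a − R = 8019 − 6371 = 1648 km.

1650 km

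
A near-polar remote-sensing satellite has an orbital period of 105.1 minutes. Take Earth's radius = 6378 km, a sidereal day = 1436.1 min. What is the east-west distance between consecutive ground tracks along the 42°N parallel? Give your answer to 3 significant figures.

2180 km

T = 105.1 min = 6306.0 s.
Node shift per orbit = (6306.0/86166) × 360° = 26.35°.
Equatorial spacing = 26.35 × 111.3 km/° = 2933 km.
At 42° latitude, spacing = 2933 × cos(42°) = 2179 km.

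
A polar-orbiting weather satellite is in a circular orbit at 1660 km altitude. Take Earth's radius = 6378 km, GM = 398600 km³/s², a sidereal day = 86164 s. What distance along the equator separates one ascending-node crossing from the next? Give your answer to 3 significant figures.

3340 km

Semi-major axis a = 6378 + 1660 = 8038 km. Period T = 2π√(a³/μ) = 2π√(8038³/398600) = 7171.9 s = 119.53 min.
During one orbit Earth rotates (7171.9 / 86164) × 360° = 29.96°.
At the equator that is 29.96° × (2π·6378/360) km/° = 29.96 × 111.3 = 3336 km.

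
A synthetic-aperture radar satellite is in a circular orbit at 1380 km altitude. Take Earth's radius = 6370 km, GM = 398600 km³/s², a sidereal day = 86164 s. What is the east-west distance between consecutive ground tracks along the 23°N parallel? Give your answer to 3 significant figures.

Semi-major axis a = 6370 + 1380 = 7750 km. Period T = 2π√(a³/μ) = 2π√(7750³/398600) = 6789.9 s = 113.17 min.
Node shift per orbit = (6789.9/86164) × 360° = 28.37°.
Equatorial spacing = 28.37 × 111.2 km/° = 3154 km.
At 23° latitude, spacing = 3154 × cos(23°) = 2903 km.

2900 km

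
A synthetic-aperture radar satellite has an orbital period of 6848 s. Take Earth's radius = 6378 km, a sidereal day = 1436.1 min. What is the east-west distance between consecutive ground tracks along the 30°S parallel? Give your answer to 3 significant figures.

2760 km

Node shift per orbit = (6848.0/86166) × 360° = 28.61°.
Equatorial spacing = 28.61 × 111.3 km/° = 3185 km.
At 30° latitude, spacing = 3185 × cos(30°) = 2758 km.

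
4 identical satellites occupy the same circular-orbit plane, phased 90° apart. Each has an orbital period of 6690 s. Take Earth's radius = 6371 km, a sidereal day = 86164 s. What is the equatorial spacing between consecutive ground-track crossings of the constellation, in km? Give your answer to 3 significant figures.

Single-satellite node shift = (6690.0/86164) × 360° = 27.95°.
With 4 satellites evenly phased, successive equator crossings are 27.95/4 = 6.988° apart.
That is 6.988 × 111.2 = 777 km at the equator.

777 km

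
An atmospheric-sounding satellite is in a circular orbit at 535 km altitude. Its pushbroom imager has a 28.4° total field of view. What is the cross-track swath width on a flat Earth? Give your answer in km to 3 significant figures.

271 km

Half-angle = 28.4°/2 = 14.2°.
Swath width ≈ 2h·tan(θ/2) = 2 × 535 × tan(14.2°) = 270.8 km.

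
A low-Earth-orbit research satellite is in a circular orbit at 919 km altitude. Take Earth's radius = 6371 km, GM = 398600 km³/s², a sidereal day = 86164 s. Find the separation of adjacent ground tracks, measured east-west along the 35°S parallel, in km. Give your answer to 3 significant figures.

2360 km

Semi-major axis a = 6371 + 919 = 7290 km. Period T = 2π√(a³/μ) = 2π√(7290³/398600) = 6194.4 s = 103.24 min.
Node shift per orbit = (6194.4/86164) × 360° = 25.88°.
Equatorial spacing = 25.88 × 111.2 km/° = 2878 km.
At 35° latitude, spacing = 2878 × cos(35°) = 2357 km.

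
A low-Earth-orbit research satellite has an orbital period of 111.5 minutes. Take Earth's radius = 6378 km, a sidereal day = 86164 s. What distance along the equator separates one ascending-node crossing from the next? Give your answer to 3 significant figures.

T = 111.5 min = 6690.0 s.
During one orbit Earth rotates (6690.0 / 86164) × 360° = 27.95°.
At the equator that is 27.95° × (2π·6378/360) km/° = 27.95 × 111.3 = 3111 km.

3110 km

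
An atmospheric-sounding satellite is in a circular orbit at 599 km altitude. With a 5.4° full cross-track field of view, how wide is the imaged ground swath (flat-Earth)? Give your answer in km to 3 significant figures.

Half-angle = 5.4°/2 = 2.7°.
Swath width ≈ 2h·tan(θ/2) = 2 × 599 × tan(2.7°) = 56.5 km.

56.5 km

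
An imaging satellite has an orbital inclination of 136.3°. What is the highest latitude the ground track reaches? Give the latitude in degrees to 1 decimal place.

Retrograde orbit: the ground track reaches ±(180° − i) = ±(180 − 136.3) = ±43.7°.

43.7°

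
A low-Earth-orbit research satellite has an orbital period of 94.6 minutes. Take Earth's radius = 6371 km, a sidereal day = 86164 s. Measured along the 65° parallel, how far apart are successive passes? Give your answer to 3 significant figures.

T = 94.6 min = 5676.0 s.
Node shift per orbit = (5676.0/86164) × 360° = 23.71°.
Equatorial spacing = 23.71 × 111.2 km/° = 2637 km.
At 65° latitude, spacing = 2637 × cos(65°) = 1114 km.

1110 km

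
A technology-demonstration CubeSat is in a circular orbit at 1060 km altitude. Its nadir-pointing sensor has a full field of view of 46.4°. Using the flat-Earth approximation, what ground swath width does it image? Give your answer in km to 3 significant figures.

909 km

Half-angle = 46.4°/2 = 23.2°.
Swath width ≈ 2h·tan(θ/2) = 2 × 1060 × tan(23.2°) = 908.6 km.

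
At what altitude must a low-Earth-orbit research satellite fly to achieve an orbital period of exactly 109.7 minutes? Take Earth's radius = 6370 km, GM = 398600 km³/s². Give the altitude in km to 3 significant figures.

1220 km

T = 109.7 min = 6582.0 s.
From T = 2π√(a³/μ): a = (μ T²/4π²)^(1/3) = (398600 × 6582.0² / 4π²)^(1/3) = 7591 km.
Altitude h = a − R = 7591 − 6370 = 1221 km.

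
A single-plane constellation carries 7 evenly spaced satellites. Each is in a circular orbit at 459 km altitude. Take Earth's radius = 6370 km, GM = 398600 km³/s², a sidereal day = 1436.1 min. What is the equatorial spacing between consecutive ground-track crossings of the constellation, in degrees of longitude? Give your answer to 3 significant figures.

3.35°

Semi-major axis a = 6370 + 459 = 6829 km. Period T = 2π√(a³/μ) = 2π√(6829³/398600) = 5616.3 s = 93.60 min.
Single-satellite node shift = (5616.3/86166) × 360° = 23.46°.
With 7 satellites evenly phased, successive equator crossings are 23.46/7 = 3.352° apart.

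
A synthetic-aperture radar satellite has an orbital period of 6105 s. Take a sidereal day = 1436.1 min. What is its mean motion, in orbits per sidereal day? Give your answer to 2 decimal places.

14.11

Orbits per sidereal day = 86166 / 6105.0 = 14.114.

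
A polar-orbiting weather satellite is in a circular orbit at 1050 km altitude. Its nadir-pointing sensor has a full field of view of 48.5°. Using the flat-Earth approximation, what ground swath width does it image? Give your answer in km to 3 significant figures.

946 km

Half-angle = 48.5°/2 = 24.25°.
Swath width ≈ 2h·tan(θ/2) = 2 × 1050 × tan(24.25°) = 946.0 km.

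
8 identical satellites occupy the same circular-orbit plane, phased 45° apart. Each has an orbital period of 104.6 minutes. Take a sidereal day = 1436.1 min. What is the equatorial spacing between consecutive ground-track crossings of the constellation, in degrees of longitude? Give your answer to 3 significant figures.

3.28°

T = 104.6 min = 6276.0 s.
Single-satellite node shift = (6276.0/86166) × 360° = 26.22°.
With 8 satellites evenly phased, successive equator crossings are 26.22/8 = 3.278° apart.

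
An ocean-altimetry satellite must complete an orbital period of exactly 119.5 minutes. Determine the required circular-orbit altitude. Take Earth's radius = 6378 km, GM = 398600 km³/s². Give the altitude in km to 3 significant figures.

T = 119.5 min = 7170.0 s.
From T = 2π√(a³/μ): a = (μ T²/4π²)^(1/3) = (398600 × 7170.0² / 4π²)^(1/3) = 8037 km.
Altitude h = a − R = 8037 − 6378 = 1659 km.

1660 km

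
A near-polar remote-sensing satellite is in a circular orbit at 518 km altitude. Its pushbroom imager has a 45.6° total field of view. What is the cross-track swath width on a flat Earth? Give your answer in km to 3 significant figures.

435 km

Half-angle = 45.6°/2 = 22.8°.
Swath width ≈ 2h·tan(θ/2) = 2 × 518 × tan(22.8°) = 435.5 km.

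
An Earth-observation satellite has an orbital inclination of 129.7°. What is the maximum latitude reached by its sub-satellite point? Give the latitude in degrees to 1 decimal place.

Retrograde orbit: the ground track reaches ±(180° − i) = ±(180 − 129.7) = ±50.3°.

50.3°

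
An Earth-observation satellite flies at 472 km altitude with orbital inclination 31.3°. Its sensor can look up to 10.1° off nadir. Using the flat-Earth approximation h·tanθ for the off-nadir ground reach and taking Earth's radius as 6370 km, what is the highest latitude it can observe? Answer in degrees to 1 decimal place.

32.1°

For a prograde orbit the ground track reaches latitude ±i = ±31.3°.
Sensor half-swath on the ground ≈ 472·tan(10.1°) = 84 km = 0.76° of latitude.
Maximum observable latitude ≈ 31.3 + 0.76 = 32.1°.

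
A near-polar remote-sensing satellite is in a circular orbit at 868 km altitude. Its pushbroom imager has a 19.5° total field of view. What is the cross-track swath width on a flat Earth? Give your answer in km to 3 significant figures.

298 km

Half-angle = 19.5°/2 = 9.75°.
Swath width ≈ 2h·tan(θ/2) = 2 × 868 × tan(9.75°) = 298.3 km.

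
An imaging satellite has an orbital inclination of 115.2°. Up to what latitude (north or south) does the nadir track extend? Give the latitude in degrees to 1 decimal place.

Retrograde orbit: the ground track reaches ±(180° − i) = ±(180 − 115.2) = ±64.8°.

64.8°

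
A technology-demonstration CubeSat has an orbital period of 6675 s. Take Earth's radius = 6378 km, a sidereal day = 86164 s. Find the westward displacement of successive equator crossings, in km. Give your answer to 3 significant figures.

3100 km

During one orbit Earth rotates (6675.0 / 86164) × 360° = 27.89°.
At the equator that is 27.89° × (2π·6378/360) km/° = 27.89 × 111.3 = 3104 km.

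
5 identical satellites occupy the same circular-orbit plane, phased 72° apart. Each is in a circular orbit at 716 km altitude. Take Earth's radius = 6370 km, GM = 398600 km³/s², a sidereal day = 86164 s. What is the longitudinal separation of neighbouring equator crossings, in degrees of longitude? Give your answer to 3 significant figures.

Semi-major axis a = 6370 + 716 = 7086 km. Period T = 2π√(a³/μ) = 2π√(7086³/398600) = 5936.3 s = 98.94 min.
Single-satellite node shift = (5936.3/86164) × 360° = 24.80°.
With 5 satellites evenly phased, successive equator crossings are 24.80/5 = 4.960° apart.

4.96°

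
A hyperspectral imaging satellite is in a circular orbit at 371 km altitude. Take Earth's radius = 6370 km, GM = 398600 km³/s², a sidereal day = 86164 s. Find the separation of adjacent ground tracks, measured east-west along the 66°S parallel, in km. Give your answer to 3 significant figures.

1040 km

Semi-major axis a = 6370 + 371 = 6741 km. Period T = 2π√(a³/μ) = 2π√(6741³/398600) = 5508.0 s = 91.80 min.
Node shift per orbit = (5508.0/86164) × 360° = 23.01°.
Equatorial spacing = 23.01 × 111.2 km/° = 2559 km.
At 66° latitude, spacing = 2559 × cos(66°) = 1041 km.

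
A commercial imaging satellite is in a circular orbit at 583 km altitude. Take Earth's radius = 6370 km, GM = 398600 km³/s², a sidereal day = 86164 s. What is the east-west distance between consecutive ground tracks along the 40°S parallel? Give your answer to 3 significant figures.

Semi-major axis a = 6370 + 583 = 6953 km. Period T = 2π√(a³/μ) = 2π√(6953³/398600) = 5769.9 s = 96.17 min.
Node shift per orbit = (5769.9/86164) × 360° = 24.11°.
Equatorial spacing = 24.11 × 111.2 km/° = 2680 km.
At 40° latitude, spacing = 2680 × cos(40°) = 2053 km.

2050 km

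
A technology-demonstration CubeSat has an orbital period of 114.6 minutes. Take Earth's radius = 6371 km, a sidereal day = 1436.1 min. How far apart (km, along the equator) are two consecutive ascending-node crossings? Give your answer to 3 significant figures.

3190 km

T = 114.6 min = 6876.0 s.
During one orbit Earth rotates (6876.0 / 86166) × 360° = 28.73°.
At the equator that is 28.73° × (2π·6371/360) km/° = 28.73 × 111.2 = 3194 km.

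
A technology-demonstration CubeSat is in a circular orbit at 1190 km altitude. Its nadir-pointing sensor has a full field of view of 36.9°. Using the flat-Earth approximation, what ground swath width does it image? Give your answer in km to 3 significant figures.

794 km

Half-angle = 36.9°/2 = 18.45°.
Swath width ≈ 2h·tan(θ/2) = 2 × 1190 × tan(18.45°) = 794.0 km.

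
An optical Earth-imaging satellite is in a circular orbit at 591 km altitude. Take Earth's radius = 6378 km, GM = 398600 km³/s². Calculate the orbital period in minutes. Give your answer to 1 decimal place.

96.5 min

Semi-major axis a = 6378 + 591 = 6969 km. Period T = 2π√(a³/μ) = 2π√(6969³/398600) = 5789.8 s = 96.50 min.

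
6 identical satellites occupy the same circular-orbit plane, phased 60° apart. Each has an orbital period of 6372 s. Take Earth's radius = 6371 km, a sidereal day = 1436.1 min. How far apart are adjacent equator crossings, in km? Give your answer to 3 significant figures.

493 km

Single-satellite node shift = (6372.0/86166) × 360° = 26.62°.
With 6 satellites evenly phased, successive equator crossings are 26.62/6 = 4.437° apart.
That is 4.437 × 111.2 = 493 km at the equator.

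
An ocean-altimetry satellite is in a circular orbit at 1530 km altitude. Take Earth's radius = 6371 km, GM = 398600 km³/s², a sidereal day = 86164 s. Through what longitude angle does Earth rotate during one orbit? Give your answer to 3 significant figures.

Semi-major axis a = 6371 + 1530 = 7901 km. Period T = 2π√(a³/μ) = 2π√(7901³/398600) = 6989.3 s = 116.49 min.
During one orbit Earth rotates (6989.3 / 86164) × 360° = 29.20°.

29.2°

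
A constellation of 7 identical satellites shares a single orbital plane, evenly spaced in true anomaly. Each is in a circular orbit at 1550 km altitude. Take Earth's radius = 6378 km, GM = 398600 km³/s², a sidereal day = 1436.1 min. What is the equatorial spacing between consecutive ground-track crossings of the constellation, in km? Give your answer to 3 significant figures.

Semi-major axis a = 6378 + 1550 = 7928 km. Period T = 2π√(a³/μ) = 2π√(7928³/398600) = 7025.2 s = 117.09 min.
Single-satellite node shift = (7025.2/86166) × 360° = 29.35°.
With 7 satellites evenly phased, successive equator crossings are 29.35/7 = 4.193° apart.
That is 4.193 × 111.3 = 467 km at the equator.

467 km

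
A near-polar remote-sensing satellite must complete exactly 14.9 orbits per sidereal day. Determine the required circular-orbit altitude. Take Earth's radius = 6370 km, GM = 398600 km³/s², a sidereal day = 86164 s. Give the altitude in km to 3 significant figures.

593 km

Required period T = 86164 / 14.9 = 5782.8 s.
From T = 2π√(a³/μ): a = (μ T²/4π²)^(1/3) = (398600 × 5782.8² / 4π²)^(1/3) = 6963 km.
Altitude h = a − R = 6963 − 6370 = 593 km.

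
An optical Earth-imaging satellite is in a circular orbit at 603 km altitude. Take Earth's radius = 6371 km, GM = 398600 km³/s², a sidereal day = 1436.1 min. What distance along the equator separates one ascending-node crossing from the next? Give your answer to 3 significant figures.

2690 km

Semi-major axis a = 6371 + 603 = 6974 km. Period T = 2π√(a³/μ) = 2π√(6974³/398600) = 5796.1 s = 96.60 min.
During one orbit Earth rotates (5796.1 / 86166) × 360° = 24.22°.
At the equator that is 24.22° × (2π·6371/360) km/° = 24.22 × 111.2 = 2693 km.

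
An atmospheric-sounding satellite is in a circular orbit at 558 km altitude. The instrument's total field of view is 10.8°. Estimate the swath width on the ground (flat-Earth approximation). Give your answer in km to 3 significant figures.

Half-angle = 10.8°/2 = 5.4°.
Swath width ≈ 2h·tan(θ/2) = 2 × 558 × tan(5.4°) = 105.5 km.

105 km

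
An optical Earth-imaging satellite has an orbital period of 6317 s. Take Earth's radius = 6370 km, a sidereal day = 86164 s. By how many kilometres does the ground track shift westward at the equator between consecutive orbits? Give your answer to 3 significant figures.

2930 km

During one orbit Earth rotates (6317.0 / 86164) × 360° = 26.39°.
At the equator that is 26.39° × (2π·6370/360) km/° = 26.39 × 111.2 = 2934 km.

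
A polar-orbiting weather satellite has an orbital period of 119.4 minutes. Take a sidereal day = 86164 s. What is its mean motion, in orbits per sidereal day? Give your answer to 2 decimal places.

12.03

T = 119.4 min = 7164.0 s.
Orbits per sidereal day = 86164 / 7164.0 = 12.027.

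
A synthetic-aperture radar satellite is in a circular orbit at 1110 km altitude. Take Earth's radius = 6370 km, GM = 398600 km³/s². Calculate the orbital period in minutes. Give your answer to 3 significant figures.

Semi-major axis a = 6370 + 1110 = 7480 km. Period T = 2π√(a³/μ) = 2π√(7480³/398600) = 6438.2 s = 107.30 min.

107 min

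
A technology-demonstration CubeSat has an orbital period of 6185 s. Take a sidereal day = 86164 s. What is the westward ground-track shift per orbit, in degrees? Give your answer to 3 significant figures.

25.8°

During one orbit Earth rotates (6185.0 / 86164) × 360° = 25.84°.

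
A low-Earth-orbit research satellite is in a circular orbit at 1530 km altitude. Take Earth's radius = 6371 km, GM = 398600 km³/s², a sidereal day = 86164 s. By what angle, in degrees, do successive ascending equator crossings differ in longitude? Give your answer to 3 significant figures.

Semi-major axis a = 6371 + 1530 = 7901 km. Period T = 2π√(a³/μ) = 2π√(7901³/398600) = 6989.3 s = 116.49 min.
During one orbit Earth rotates (6989.3 / 86164) × 360° = 29.20°.

29.2°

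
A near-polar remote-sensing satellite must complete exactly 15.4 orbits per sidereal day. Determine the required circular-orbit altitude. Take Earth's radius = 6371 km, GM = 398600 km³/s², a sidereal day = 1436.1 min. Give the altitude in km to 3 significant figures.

Required period T = 86166 / 15.4 = 5595.2 s.
From T = 2π√(a³/μ): a = (μ T²/4π²)^(1/3) = (398600 × 5595.2² / 4π²)^(1/3) = 6812 km.
Altitude h = a − R = 6812 − 6371 = 441 km.

441 km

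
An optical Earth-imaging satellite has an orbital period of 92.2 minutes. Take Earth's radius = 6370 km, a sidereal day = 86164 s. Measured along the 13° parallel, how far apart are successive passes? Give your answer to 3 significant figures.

T = 92.2 min = 5532.0 s.
Node shift per orbit = (5532.0/86164) × 360° = 23.11°.
Equatorial spacing = 23.11 × 111.2 km/° = 2570 km.
At 13° latitude, spacing = 2570 × cos(13°) = 2504 km.

2500 km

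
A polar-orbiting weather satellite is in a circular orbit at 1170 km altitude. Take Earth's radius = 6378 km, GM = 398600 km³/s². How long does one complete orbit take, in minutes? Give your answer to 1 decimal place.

108.8 min

Semi-major axis a = 6378 + 1170 = 7548 km. Period T = 2π√(a³/μ) = 2π√(7548³/398600) = 6526.2 s = 108.77 min.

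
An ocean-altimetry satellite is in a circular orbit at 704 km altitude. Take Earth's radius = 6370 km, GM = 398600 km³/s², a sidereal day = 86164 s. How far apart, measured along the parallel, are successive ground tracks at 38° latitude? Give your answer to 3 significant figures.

2170 km

Semi-major axis a = 6370 + 704 = 7074 km. Period T = 2π√(a³/μ) = 2π√(7074³/398600) = 5921.2 s = 98.69 min.
Node shift per orbit = (5921.2/86164) × 360° = 24.74°.
Equatorial spacing = 24.74 × 111.2 km/° = 2750 km.
At 38° latitude, spacing = 2750 × cos(38°) = 2167 km.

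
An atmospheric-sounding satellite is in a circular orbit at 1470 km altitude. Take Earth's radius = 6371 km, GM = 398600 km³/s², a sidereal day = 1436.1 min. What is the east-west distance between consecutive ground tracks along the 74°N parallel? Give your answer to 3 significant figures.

Semi-major axis a = 6371 + 1470 = 7841 km. Period T = 2π√(a³/μ) = 2π√(7841³/398600) = 6909.8 s = 115.16 min.
Node shift per orbit = (6909.8/86166) × 360° = 28.87°.
Equatorial spacing = 28.87 × 111.2 km/° = 3210 km.
At 74° latitude, spacing = 3210 × cos(74°) = 885 km.

885 km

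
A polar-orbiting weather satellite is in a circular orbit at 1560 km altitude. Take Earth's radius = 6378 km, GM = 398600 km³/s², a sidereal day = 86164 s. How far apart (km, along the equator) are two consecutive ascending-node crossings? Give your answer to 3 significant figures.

Semi-major axis a = 6378 + 1560 = 7938 km. Period T = 2π√(a³/μ) = 2π√(7938³/398600) = 7038.5 s = 117.31 min.
During one orbit Earth rotates (7038.5 / 86164) × 360° = 29.41°.
At the equator that is 29.41° × (2π·6378/360) km/° = 29.41 × 111.3 = 3274 km.

3270 km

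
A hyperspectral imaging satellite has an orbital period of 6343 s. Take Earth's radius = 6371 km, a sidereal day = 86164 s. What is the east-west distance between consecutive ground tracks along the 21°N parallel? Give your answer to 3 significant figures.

2750 km

Node shift per orbit = (6343.0/86164) × 360° = 26.50°.
Equatorial spacing = 26.50 × 111.2 km/° = 2947 km.
At 21° latitude, spacing = 2947 × cos(21°) = 2751 km.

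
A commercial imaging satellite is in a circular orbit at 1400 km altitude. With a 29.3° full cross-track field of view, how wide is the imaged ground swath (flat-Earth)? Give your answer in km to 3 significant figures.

732 km

Half-angle = 29.3°/2 = 14.65°.
Swath width ≈ 2h·tan(θ/2) = 2 × 1400 × tan(14.65°) = 732.0 km.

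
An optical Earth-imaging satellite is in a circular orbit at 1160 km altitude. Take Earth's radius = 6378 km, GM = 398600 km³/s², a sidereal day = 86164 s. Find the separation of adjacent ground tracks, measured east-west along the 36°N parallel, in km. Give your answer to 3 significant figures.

Semi-major axis a = 6378 + 1160 = 7538 km. Period T = 2π√(a³/μ) = 2π√(7538³/398600) = 6513.2 s = 108.55 min.
Node shift per orbit = (6513.2/86164) × 360° = 27.21°.
Equatorial spacing = 27.21 × 111.3 km/° = 3029 km.
At 36° latitude, spacing = 3029 × cos(36°) = 2451 km.

2450 km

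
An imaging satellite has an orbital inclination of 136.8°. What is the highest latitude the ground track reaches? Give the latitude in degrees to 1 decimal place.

Retrograde orbit: the ground track reaches ±(180° − i) = ±(180 − 136.8) = ±43.2°.

43.2°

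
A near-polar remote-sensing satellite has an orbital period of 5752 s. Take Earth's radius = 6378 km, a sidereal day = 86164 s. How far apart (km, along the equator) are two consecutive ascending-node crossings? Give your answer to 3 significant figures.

During one orbit Earth rotates (5752.0 / 86164) × 360° = 24.03°.
At the equator that is 24.03° × (2π·6378/360) km/° = 24.03 × 111.3 = 2675 km.

2680 km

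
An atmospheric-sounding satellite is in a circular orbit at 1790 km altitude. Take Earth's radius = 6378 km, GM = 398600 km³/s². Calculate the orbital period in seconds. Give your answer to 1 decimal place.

Semi-major axis a = 6378 + 1790 = 8168 km. Period T = 2π√(a³/μ) = 2π√(8168³/398600) = 7346.6 s = 122.44 min.

7346.6 seconds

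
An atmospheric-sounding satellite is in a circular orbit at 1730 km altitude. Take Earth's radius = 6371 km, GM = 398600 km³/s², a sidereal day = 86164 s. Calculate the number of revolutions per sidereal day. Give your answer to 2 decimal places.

11.87

Semi-major axis a = 6371 + 1730 = 8101 km. Period T = 2π√(a³/μ) = 2π√(8101³/398600) = 7256.4 s = 120.94 min.
Orbits per sidereal day = 86164 / 7256.4 = 11.874.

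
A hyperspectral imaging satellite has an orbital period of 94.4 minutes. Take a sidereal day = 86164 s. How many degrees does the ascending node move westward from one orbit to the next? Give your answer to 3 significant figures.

23.7°

T = 94.4 min = 5664.0 s.
During one orbit Earth rotates (5664.0 / 86164) × 360° = 23.66°.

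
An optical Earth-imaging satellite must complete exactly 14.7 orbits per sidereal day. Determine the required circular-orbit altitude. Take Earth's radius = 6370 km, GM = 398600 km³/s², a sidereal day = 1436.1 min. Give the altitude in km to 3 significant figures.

Required period T = 86166 / 14.7 = 5861.6 s.
From T = 2π√(a³/μ): a = (μ T²/4π²)^(1/3) = (398600 × 5861.6² / 4π²)^(1/3) = 7026 km.
Altitude h = a − R = 7026 − 6370 = 656 km.

656 km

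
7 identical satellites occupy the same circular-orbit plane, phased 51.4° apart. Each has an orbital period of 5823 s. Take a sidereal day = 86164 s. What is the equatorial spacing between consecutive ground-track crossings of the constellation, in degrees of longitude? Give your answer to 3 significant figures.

3.48°

Single-satellite node shift = (5823.0/86164) × 360° = 24.33°.
With 7 satellites evenly phased, successive equator crossings are 24.33/7 = 3.476° apart.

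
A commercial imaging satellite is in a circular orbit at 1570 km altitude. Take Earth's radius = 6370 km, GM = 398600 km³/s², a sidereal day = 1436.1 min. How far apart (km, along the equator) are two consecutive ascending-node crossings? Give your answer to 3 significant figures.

3270 km

Semi-major axis a = 6370 + 1570 = 7940 km. Period T = 2π√(a³/μ) = 2π√(7940³/398600) = 7041.1 s = 117.35 min.
During one orbit Earth rotates (7041.1 / 86166) × 360° = 29.42°.
At the equator that is 29.42° × (2π·6370/360) km/° = 29.42 × 111.2 = 3271 km.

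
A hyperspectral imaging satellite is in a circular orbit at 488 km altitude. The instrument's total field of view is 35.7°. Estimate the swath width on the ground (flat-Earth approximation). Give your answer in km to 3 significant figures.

Half-angle = 35.7°/2 = 17.85°.
Swath width ≈ 2h·tan(θ/2) = 2 × 488 × tan(17.85°) = 314.3 km.

314 km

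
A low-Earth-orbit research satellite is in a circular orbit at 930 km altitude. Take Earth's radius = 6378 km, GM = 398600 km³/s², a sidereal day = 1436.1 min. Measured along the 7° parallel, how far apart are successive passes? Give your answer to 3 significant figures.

Semi-major axis a = 6378 + 930 = 7308 km. Period T = 2π√(a³/μ) = 2π√(7308³/398600) = 6217.4 s = 103.62 min.
Node shift per orbit = (6217.4/86166) × 360° = 25.98°.
Equatorial spacing = 25.98 × 111.3 km/° = 2892 km.
At 7° latitude, spacing = 2892 × cos(7°) = 2870 km.

2870 km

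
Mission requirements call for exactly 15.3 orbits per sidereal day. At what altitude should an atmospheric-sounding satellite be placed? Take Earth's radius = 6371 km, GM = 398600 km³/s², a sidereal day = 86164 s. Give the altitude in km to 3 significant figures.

470 km

Required period T = 86164 / 15.3 = 5631.6 s.
From T = 2π√(a³/μ): a = (μ T²/4π²)^(1/3) = (398600 × 5631.6² / 4π²)^(1/3) = 6841 km.
Altitude h = a − R = 6841 − 6371 = 470 km.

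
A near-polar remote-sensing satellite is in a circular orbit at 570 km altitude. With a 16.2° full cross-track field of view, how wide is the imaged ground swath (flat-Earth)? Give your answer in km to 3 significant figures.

Half-angle = 16.2°/2 = 8.1°.
Swath width ≈ 2h·tan(θ/2) = 2 × 570 × tan(8.1°) = 162.2 km.

162 km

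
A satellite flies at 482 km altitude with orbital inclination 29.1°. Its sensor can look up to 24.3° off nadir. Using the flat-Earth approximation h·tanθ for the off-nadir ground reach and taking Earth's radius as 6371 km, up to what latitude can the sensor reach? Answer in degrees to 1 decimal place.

31.1°

For a prograde orbit the ground track reaches latitude ±i = ±29.1°.
Sensor half-swath on the ground ≈ 482·tan(24.3°) = 218 km = 1.96° of latitude.
Maximum observable latitude ≈ 29.1 + 1.96 = 31.1°.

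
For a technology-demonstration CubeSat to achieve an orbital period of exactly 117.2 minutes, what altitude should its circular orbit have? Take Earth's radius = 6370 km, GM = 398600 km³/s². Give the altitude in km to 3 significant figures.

1560 km

T = 117.2 min = 7032.0 s.
From T = 2π√(a³/μ): a = (μ T²/4π²)^(1/3) = (398600 × 7032.0² / 4π²)^(1/3) = 7933 km.
Altitude h = a − R = 7933 − 6370 = 1563 km.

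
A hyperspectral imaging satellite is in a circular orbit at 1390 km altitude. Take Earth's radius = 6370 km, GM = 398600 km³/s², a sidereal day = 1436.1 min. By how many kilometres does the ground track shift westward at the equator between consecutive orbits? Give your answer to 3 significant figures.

3160 km

Semi-major axis a = 6370 + 1390 = 7760 km. Period T = 2π√(a³/μ) = 2π√(7760³/398600) = 6803.1 s = 113.38 min.
During one orbit Earth rotates (6803.1 / 86166) × 360° = 28.42°.
At the equator that is 28.42° × (2π·6370/360) km/° = 28.42 × 111.2 = 3160 km.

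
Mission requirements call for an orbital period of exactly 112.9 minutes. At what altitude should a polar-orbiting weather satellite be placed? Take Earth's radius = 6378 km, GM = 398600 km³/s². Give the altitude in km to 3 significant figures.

T = 112.9 min = 6774.0 s.
From T = 2π√(a³/μ): a = (μ T²/4π²)^(1/3) = (398600 × 6774.0² / 4π²)^(1/3) = 7738 km.
Altitude h = a − R = 7738 − 6378 = 1360 km.

1360 km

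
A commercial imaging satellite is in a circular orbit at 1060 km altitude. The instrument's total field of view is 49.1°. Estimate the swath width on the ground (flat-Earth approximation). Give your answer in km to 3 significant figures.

968 km

Half-angle = 49.1°/2 = 24.55°.
Swath width ≈ 2h·tan(θ/2) = 2 × 1060 × tan(24.55°) = 968.4 km.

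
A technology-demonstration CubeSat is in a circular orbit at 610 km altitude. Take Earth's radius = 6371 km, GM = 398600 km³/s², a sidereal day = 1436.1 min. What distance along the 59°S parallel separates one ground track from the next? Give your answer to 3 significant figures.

1390 km

Semi-major axis a = 6371 + 610 = 6981 km. Period T = 2π√(a³/μ) = 2π√(6981³/398600) = 5804.8 s = 96.75 min.
Node shift per orbit = (5804.8/86166) × 360° = 24.25°.
Equatorial spacing = 24.25 × 111.2 km/° = 2697 km.
At 59° latitude, spacing = 2697 × cos(59°) = 1389 km.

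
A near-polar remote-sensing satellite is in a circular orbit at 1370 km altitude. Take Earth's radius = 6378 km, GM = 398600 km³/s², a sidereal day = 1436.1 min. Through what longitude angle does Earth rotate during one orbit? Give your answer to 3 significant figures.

28.4°

Semi-major axis a = 6378 + 1370 = 7748 km. Period T = 2π√(a³/μ) = 2π√(7748³/398600) = 6787.3 s = 113.12 min.
During one orbit Earth rotates (6787.3 / 86166) × 360° = 28.36°.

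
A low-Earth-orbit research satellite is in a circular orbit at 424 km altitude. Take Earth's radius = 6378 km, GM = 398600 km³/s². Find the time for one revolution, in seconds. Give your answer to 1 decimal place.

5583.0 seconds

Semi-major axis a = 6378 + 424 = 6802 km. Period T = 2π√(a³/μ) = 2π√(6802³/398600) = 5583.0 s = 93.05 min.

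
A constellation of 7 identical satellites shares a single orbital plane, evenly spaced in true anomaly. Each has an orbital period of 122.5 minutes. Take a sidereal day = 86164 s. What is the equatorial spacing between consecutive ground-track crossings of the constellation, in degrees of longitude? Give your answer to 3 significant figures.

4.39°

T = 122.5 min = 7350.0 s.
Single-satellite node shift = (7350.0/86164) × 360° = 30.71°.
With 7 satellites evenly phased, successive equator crossings are 30.71/7 = 4.387° apart.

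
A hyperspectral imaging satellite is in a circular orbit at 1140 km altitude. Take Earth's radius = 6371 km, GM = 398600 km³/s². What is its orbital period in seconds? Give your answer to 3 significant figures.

Semi-major axis a = 6371 + 1140 = 7511 km. Period T = 2π√(a³/μ) = 2π√(7511³/398600) = 6478.3 s = 107.97 min.

6480 seconds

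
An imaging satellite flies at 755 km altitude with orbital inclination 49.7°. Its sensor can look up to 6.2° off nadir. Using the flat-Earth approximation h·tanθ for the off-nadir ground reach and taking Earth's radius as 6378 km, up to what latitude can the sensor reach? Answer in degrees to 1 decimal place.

For a prograde orbit the ground track reaches latitude ±i = ±49.7°.
Sensor half-swath on the ground ≈ 755·tan(6.2°) = 82 km = 0.74° of latitude.
Maximum observable latitude ≈ 49.7 + 0.74 = 50.4°.

50.4°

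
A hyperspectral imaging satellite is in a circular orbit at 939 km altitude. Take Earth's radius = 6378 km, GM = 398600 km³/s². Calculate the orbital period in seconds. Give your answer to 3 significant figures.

6230 seconds

Semi-major axis a = 6378 + 939 = 7317 km. Period T = 2π√(a³/μ) = 2π√(7317³/398600) = 6228.9 s = 103.81 min.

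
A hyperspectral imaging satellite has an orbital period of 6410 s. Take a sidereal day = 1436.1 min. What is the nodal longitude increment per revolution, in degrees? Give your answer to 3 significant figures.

26.8°

During one orbit Earth rotates (6410.0 / 86166) × 360° = 26.78°.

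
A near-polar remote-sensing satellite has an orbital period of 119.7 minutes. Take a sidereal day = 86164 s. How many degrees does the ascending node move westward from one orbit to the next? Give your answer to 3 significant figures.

30.0°

T = 119.7 min = 7182.0 s.
During one orbit Earth rotates (7182.0 / 86164) × 360° = 30.01°.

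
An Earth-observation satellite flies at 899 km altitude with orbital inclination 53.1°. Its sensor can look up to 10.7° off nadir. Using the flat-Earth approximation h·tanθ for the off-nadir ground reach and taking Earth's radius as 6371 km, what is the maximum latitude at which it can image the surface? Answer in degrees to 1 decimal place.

For a prograde orbit the ground track reaches latitude ±i = ±53.1°.
Sensor half-swath on the ground ≈ 899·tan(10.7°) = 170 km = 1.53° of latitude.
Maximum observable latitude ≈ 53.1 + 1.53 = 54.6°.

54.6°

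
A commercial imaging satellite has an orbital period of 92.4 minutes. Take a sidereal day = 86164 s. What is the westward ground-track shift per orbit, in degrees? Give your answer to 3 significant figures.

T = 92.4 min = 5544.0 s.
During one orbit Earth rotates (5544.0 / 86164) × 360° = 23.16°.

23.2°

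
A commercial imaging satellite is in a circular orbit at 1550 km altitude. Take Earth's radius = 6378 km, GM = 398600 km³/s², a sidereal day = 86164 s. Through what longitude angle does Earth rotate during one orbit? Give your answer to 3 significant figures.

Semi-major axis a = 6378 + 1550 = 7928 km. Period T = 2π√(a³/μ) = 2π√(7928³/398600) = 7025.2 s = 117.09 min.
During one orbit Earth rotates (7025.2 / 86164) × 360° = 29.35°.

29.4°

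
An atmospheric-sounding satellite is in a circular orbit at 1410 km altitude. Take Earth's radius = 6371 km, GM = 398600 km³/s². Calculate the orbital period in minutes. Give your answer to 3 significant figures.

114 min

Semi-major axis a = 6371 + 1410 = 7781 km. Period T = 2π√(a³/μ) = 2π√(7781³/398600) = 6830.7 s = 113.84 min.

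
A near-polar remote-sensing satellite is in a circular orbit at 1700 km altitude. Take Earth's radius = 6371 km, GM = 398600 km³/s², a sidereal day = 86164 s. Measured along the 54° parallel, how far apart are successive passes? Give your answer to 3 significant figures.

1970 km

Semi-major axis a = 6371 + 1700 = 8071 km. Period T = 2π√(a³/μ) = 2π√(8071³/398600) = 7216.1 s = 120.27 min.
Node shift per orbit = (7216.1/86164) × 360° = 30.15°.
Equatorial spacing = 30.15 × 111.2 km/° = 3352 km.
At 54° latitude, spacing = 3352 × cos(54°) = 1971 km.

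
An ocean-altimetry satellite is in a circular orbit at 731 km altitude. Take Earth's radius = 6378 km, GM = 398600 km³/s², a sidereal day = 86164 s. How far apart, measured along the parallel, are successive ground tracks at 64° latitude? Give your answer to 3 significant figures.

1220 km

Semi-major axis a = 6378 + 731 = 7109 km. Period T = 2π√(a³/μ) = 2π√(7109³/398600) = 5965.2 s = 99.42 min.
Node shift per orbit = (5965.2/86164) × 360° = 24.92°.
Equatorial spacing = 24.92 × 111.3 km/° = 2774 km.
At 64° latitude, spacing = 2774 × cos(64°) = 1216 km.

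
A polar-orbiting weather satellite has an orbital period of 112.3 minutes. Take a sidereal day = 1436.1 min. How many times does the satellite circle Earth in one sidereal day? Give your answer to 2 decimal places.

12.79

T = 112.3 min = 6738.0 s.
Orbits per sidereal day = 86166 / 6738.0 = 12.788.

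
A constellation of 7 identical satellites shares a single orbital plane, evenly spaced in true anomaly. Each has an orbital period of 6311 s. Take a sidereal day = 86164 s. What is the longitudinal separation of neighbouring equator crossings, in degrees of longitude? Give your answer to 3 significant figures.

Single-satellite node shift = (6311.0/86164) × 360° = 26.37°.
With 7 satellites evenly phased, successive equator crossings are 26.37/7 = 3.767° apart.

3.77°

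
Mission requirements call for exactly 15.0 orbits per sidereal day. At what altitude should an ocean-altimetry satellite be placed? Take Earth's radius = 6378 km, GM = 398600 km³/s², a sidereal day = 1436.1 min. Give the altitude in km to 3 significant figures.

Required period T = 86166 / 15.0 = 5744.4 s.
From T = 2π√(a³/μ): a = (μ T²/4π²)^(1/3) = (398600 × 5744.4² / 4π²)^(1/3) = 6932 km.
Altitude h = a − R = 6932 − 6378 = 554 km.

554 km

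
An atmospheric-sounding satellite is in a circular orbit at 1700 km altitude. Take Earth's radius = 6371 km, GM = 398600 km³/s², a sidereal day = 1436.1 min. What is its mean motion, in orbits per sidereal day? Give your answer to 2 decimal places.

11.94

Semi-major axis a = 6371 + 1700 = 8071 km. Period T = 2π√(a³/μ) = 2π√(8071³/398600) = 7216.1 s = 120.27 min.
Orbits per sidereal day = 86166 / 7216.1 = 11.941.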